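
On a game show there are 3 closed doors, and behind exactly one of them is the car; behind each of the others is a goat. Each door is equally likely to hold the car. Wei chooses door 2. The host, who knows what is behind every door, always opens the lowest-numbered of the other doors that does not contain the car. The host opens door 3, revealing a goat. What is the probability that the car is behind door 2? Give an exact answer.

Apply Bayes' rule, conditioning on where the car actually is.
If it is behind door 1 (prior 1/3): door 3 is the lowest-numbered option available, probability 1; weight (1/3)·1 = 1/3.
If it is behind door 2 (prior 1/3): the host would have opened door 1 instead, probability 0; weight (1/3)·0 = 0.
If it is behind door 3 (prior 1/3): the host opened door 3, so this case is ruled out; weight (1/3)·0 = 0.
The weights sum to 1/3.
So P(the car behind door 2 | the host opened door 3) = 0 / (1/3) = 0.

0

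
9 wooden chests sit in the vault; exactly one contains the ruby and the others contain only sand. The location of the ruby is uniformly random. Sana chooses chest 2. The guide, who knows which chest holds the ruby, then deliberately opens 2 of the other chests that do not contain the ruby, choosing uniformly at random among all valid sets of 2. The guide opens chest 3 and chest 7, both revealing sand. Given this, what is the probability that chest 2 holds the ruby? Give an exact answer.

1/9

Consider each possible location of the ruby in turn.
If it is in any of chests 1, 4, 5, 6, 8, and 9 (prior 1/9 each): the guide has 21 equally likely choices, so probability 1/21; weight (1/9)·(1/21) = 1/189 each.
If it is in chest 2 (prior 1/9): the guide has 28 equally likely choices, so probability 1/28; weight (1/9)·(1/28) = 1/252.
If it is in either of chests 3 and 7 (prior 1/9 each): that chest was opened and seen not to hold the prize — ruled out; weight (1/9)·0 = 0 each.
The weights sum to 1/28.
So P(the ruby in chest 2 | the guide opened chest 3 and chest 7) = (1/252) / (1/28) = 1/9.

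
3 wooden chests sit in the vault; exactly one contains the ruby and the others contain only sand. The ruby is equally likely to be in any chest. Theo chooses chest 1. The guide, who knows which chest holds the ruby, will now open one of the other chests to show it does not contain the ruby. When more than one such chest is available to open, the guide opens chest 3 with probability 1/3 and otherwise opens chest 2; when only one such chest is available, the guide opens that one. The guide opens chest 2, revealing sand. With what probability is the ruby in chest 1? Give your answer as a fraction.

Consider each possible location of the ruby in turn.
If it is in chest 1 (prior 1/3): chest 3 is available but not opened, probability 2/3; weight (1/3)·(2/3) = 2/9.
If it is in chest 2 (prior 1/3): the guide opened chest 2, so this case is ruled out; weight (1/3)·0 = 0.
If it is in chest 3 (prior 1/3): only chest 2 is available, probability 1; weight (1/3)·1 = 1/3.
The weights sum to 5/9.
So P(the ruby in chest 1 | the guide opened chest 2) = (2/9) / (5/9) = 2/5.

2/5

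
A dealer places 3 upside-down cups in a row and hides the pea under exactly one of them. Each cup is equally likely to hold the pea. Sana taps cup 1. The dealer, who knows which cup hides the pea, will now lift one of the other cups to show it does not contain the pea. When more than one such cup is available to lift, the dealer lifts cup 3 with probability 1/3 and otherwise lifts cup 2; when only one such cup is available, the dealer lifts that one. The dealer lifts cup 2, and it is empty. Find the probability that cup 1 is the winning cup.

Consider each possible location of the pea in turn.
If it is under cup 1 (prior 1/3): cup 3 is available but not opened, probability 2/3; weight (1/3)·(2/3) = 2/9.
If it is under cup 2 (prior 1/3): the dealer opened cup 2, so this case is ruled out; weight (1/3)·0 = 0.
If it is under cup 3 (prior 1/3): only cup 2 is available, probability 1; weight (1/3)·1 = 1/3.
The weights sum to 5/9.
So P(the pea under cup 1 | the dealer opened cup 2) = (2/9) / (5/9) = 2/5.

2/5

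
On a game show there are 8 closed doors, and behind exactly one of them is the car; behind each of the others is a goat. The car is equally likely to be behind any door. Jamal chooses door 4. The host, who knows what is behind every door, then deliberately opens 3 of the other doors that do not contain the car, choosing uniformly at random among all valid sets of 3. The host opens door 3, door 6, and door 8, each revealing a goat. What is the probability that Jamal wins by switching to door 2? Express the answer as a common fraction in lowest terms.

7/32

Apply Bayes' rule, conditioning on where the car actually is.
If it is behind any of doors 1, 2, 5, and 7 (prior 1/8 each): the host has 20 equally likely choices, so probability 1/20; weight (1/8)·(1/20) = 1/160 each.
If it is behind any of doors 3, 6, and 8 (prior 1/8 each): that door was opened and seen not to hold the prize — ruled out; weight (1/8)·0 = 0 each.
If it is behind door 4 (prior 1/8): the host has 35 equally likely choices, so probability 1/35; weight (1/8)·(1/35) = 1/280.
The weights sum to 1/35.
So P(the car behind door 2 | the host opened door 3, door 6, and door 8) = (1/160) / (1/35) = 7/32.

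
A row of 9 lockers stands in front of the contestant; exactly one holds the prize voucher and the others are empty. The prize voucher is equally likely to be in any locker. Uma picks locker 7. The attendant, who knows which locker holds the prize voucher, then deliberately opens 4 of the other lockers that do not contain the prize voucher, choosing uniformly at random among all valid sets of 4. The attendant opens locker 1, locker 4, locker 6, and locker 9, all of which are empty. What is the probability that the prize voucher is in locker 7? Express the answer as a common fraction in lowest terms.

1/9

Apply Bayes' rule, conditioning on where the prize voucher actually is.
If it is in any of lockers 1, 4, 6, and 9 (prior 1/9 each): that locker was opened and seen not to hold the prize — ruled out; weight (1/9)·0 = 0 each.
If it is in any of lockers 2, 3, 5, and 8 (prior 1/9 each): the attendant has 35 equally likely choices, so probability 1/35; weight (1/9)·(1/35) = 1/315 each.
If it is in locker 7 (prior 1/9): the attendant has 70 equally likely choices, so probability 1/70; weight (1/9)·(1/70) = 1/630.
The weights sum to 1/70.
So P(the prize voucher in locker 7 | the attendant opened locker 1, locker 4, locker 6, and locker 9) = (1/630) / (1/70) = 1/9.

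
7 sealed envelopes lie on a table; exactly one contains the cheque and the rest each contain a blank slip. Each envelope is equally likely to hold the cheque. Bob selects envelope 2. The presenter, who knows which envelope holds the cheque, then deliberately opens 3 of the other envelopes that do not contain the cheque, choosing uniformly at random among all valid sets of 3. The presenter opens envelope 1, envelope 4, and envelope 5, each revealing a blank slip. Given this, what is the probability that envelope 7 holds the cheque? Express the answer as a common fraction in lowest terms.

2/7

Apply Bayes' rule, conditioning on where the cheque actually is.
If it is in any of envelopes 1, 4, and 5 (prior 1/7 each): that envelope was opened and seen not to hold the prize — ruled out; weight (1/7)·0 = 0 each.
If it is in envelope 2 (prior 1/7): the presenter has 20 equally likely choices, so probability 1/20; weight (1/7)·(1/20) = 1/140.
If it is in any of envelopes 3, 6, and 7 (prior 1/7 each): the presenter has 10 equally likely choices, so probability 1/10; weight (1/7)·(1/10) = 1/70 each.
The weights sum to 1/20.
So P(the cheque in envelope 7 | the presenter opened envelope 1, envelope 4, and envelope 5) = (1/70) / (1/20) = 2/7.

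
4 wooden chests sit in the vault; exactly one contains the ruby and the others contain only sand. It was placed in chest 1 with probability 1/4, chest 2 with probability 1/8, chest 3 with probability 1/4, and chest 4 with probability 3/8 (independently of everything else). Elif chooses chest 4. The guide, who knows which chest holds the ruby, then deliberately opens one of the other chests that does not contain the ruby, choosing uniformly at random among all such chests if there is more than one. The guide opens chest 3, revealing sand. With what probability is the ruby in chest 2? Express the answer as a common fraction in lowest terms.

Apply Bayes' rule, conditioning on where the ruby actually is.
If it is in chest 1 (prior 1/4): the guide has 2 equally likely choices, so probability 1/2; weight (1/4)·(1/2) = 1/8.
If it is in chest 2 (prior 1/8): the guide has 2 equally likely choices, so probability 1/2; weight (1/8)·(1/2) = 1/16.
If it is in chest 3 (prior 1/4): the guide opened chest 3, so this case is ruled out; weight (1/4)·0 = 0.
If it is in chest 4 (prior 3/8): the guide has 3 equally likely choices, so probability 1/3; weight (3/8)·(1/3) = 1/8.
The weights sum to 5/16.
So P(the ruby in chest 2 | the guide opened chest 3) = (1/16) / (5/16) = 1/5.

1/5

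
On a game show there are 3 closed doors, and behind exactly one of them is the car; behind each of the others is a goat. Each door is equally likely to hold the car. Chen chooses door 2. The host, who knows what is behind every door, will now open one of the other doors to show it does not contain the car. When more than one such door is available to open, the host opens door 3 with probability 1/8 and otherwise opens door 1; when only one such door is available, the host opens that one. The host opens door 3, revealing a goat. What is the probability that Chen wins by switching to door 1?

Consider each possible location of the car in turn.
If it is behind door 1 (prior 1/3): only door 3 is available, probability 1; weight (1/3)·1 = 1/3.
If it is behind door 2 (prior 1/3): door 3 is available, opened with probability 1/8; weight (1/3)·(1/8) = 1/24.
If it is behind door 3 (prior 1/3): the host opened door 3, so this case is ruled out; weight (1/3)·0 = 0.
The weights sum to 3/8.
So P(the car behind door 1 | the host opened door 3) = (1/3) / (3/8) = 8/9.

8/9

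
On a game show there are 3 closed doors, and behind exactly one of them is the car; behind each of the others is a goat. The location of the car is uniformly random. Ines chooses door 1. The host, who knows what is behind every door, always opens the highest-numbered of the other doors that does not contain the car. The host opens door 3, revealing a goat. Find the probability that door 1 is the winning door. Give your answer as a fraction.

Condition on the true location of the car.
If it is behind either of doors 1 and 2 (prior 1/3 each): door 3 is the highest-numbered option available, probability 1; weight (1/3)·1 = 1/3 each.
If it is behind door 3 (prior 1/3): the host opened door 3, so this case is ruled out; weight (1/3)·0 = 0.
The weights sum to 2/3.
So P(the car behind door 1 | the host opened door 3) = (1/3) / (2/3) = 1/2.

1/2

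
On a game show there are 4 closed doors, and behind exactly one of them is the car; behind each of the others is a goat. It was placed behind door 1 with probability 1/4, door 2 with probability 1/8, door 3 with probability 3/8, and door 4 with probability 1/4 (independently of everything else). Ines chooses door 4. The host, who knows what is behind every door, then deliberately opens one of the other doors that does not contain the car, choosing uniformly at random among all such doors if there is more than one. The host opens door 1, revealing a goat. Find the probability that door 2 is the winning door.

Consider each possible location of the car in turn.
If it is behind door 1 (prior 1/4): the host opened door 1, so this case is ruled out; weight (1/4)·0 = 0.
If it is behind door 2 (prior 1/8): the host has 2 equally likely choices, so probability 1/2; weight (1/8)·(1/2) = 1/16.
If it is behind door 3 (prior 3/8): the host has 2 equally likely choices, so probability 1/2; weight (3/8)·(1/2) = 3/16.
If it is behind door 4 (prior 1/4): the host has 3 equally likely choices, so probability 1/3; weight (1/4)·(1/3) = 1/12.
The weights sum to 1/3.
So P(the car behind door 2 | the host opened door 1) = (1/16) / (1/3) = 3/16.

3/16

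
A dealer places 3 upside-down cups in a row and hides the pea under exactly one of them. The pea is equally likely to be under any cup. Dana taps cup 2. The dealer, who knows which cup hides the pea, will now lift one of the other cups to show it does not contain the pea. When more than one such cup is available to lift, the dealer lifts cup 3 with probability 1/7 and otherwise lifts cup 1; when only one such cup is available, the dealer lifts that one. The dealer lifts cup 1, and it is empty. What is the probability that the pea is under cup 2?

6/13

Apply Bayes' rule, conditioning on where the pea actually is.
If it is under cup 1 (prior 1/3): the dealer opened cup 1, so this case is ruled out; weight (1/3)·0 = 0.
If it is under cup 2 (prior 1/3): cup 3 is available but not opened, probability 6/7; weight (1/3)·(6/7) = 2/7.
If it is under cup 3 (prior 1/3): only cup 1 is available, probability 1; weight (1/3)·1 = 1/3.
The weights sum to 13/21.
So P(the pea under cup 2 | the dealer opened cup 1) = (2/7) / (13/21) = 6/13.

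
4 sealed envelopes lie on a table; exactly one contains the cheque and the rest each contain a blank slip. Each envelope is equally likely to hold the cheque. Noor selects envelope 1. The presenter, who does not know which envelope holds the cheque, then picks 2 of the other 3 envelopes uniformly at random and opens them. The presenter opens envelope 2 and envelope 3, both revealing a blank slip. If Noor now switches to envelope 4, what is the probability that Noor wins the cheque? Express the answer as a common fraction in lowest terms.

1/2

Because the presenter chose which envelopes to open without knowing where the cheque is, the choice is independent of the prize location. Learning that none of the 2 opened envelopes holds the cheque simply rules out those 2 locations and leaves the remaining 2 envelopes still equally likely by symmetry.
So P(the cheque in envelope 4) = 1/2.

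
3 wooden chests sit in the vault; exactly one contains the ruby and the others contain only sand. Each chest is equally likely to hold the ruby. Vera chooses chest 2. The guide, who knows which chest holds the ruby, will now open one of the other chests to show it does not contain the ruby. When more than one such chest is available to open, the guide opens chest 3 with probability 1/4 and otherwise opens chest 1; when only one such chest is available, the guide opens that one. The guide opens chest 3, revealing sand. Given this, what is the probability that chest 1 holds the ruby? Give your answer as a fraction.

Consider each possible location of the ruby in turn.
If it is in chest 1 (prior 1/3): only chest 3 is available, probability 1; weight (1/3)·1 = 1/3.
If it is in chest 2 (prior 1/3): chest 3 is available, opened with probability 1/4; weight (1/3)·(1/4) = 1/12.
If it is in chest 3 (prior 1/3): the guide opened chest 3, so this case is ruled out; weight (1/3)·0 = 0.
The weights sum to 5/12.
So P(the ruby in chest 1 | the guide opened chest 3) = (1/3) / (5/12) = 4/5.

4/5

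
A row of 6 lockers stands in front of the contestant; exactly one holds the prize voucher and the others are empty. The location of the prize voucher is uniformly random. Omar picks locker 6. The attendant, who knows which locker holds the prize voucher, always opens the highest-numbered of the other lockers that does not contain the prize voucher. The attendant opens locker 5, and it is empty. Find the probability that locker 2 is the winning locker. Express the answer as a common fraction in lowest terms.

Consider each possible location of the prize voucher in turn.
If it is in any of lockers 1, 2, 3, 4, and 6 (prior 1/6 each): locker 5 is the highest-numbered option available, probability 1; weight (1/6)·1 = 1/6 each.
If it is in locker 5 (prior 1/6): the attendant opened locker 5, so this case is ruled out; weight (1/6)·0 = 0.
The weights sum to 5/6.
So P(the prize voucher in locker 2 | the attendant opened locker 5) = (1/6) / (5/6) = 1/5.

1/5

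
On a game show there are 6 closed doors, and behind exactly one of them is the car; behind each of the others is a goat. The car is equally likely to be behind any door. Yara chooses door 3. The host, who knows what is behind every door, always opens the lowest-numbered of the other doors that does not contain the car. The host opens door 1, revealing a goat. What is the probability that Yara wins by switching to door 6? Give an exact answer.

Consider each possible location of the car in turn.
If it is behind door 1 (prior 1/6): the host opened door 1, so this case is ruled out; weight (1/6)·0 = 0.
If it is behind any of doors 2, 3, 4, 5, and 6 (prior 1/6 each): door 1 is the lowest-numbered option available, probability 1; weight (1/6)·1 = 1/6 each.
The weights sum to 5/6.
So P(the car behind door 6 | the host opened door 1) = (1/6) / (5/6) = 1/5.

1/5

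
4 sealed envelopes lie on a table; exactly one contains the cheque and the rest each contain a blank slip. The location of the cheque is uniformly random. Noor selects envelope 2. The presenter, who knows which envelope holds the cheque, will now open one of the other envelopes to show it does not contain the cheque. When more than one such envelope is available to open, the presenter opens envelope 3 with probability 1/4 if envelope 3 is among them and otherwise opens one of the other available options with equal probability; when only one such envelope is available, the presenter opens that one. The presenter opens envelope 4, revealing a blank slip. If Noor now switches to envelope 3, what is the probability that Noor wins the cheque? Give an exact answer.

4/13

Apply Bayes' rule, conditioning on where the cheque actually is.
If it is in envelope 1 (prior 1/4): envelope 3 is available but not opened, probability 3/4; weight (1/4)·(3/4) = 3/16.
If it is in envelope 2 (prior 1/4): envelope 3 is available but not opened; envelope 4 gets probability (1 − 1/4)/2 = 3/8; weight (1/4)·(3/8) = 3/32.
If it is in envelope 3 (prior 1/4): envelope 3 holds the prize so is unavailable; the presenter chooses uniformly among the 2 others, probability 1/2; weight (1/4)·(1/2) = 1/8.
If it is in envelope 4 (prior 1/4): the presenter opened envelope 4, so this case is ruled out; weight (1/4)·0 = 0.
The weights sum to 13/32.
So P(the cheque in envelope 3 | the presenter opened envelope 4) = (1/8) / (13/32) = 4/13.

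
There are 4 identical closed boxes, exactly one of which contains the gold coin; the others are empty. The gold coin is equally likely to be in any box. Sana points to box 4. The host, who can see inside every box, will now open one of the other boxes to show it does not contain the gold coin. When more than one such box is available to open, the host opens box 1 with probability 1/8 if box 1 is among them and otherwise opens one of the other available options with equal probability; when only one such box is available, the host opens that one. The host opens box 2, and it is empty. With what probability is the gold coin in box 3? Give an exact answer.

Apply Bayes' rule, conditioning on where the gold coin actually is.
If it is in box 1 (prior 1/4): box 1 holds the prize so is unavailable; the host chooses uniformly among the 2 others, probability 1/2; weight (1/4)·(1/2) = 1/8.
If it is in box 2 (prior 1/4): the host opened box 2, so this case is ruled out; weight (1/4)·0 = 0.
If it is in box 3 (prior 1/4): box 1 is available but not opened, probability 7/8; weight (1/4)·(7/8) = 7/32.
If it is in box 4 (prior 1/4): box 1 is available but not opened; box 2 gets probability (1 − 1/8)/2 = 7/16; weight (1/4)·(7/16) = 7/64.
The weights sum to 29/64.
So P(the gold coin in box 3 | the host opened box 2) = (7/32) / (29/64) = 14/29.

14/29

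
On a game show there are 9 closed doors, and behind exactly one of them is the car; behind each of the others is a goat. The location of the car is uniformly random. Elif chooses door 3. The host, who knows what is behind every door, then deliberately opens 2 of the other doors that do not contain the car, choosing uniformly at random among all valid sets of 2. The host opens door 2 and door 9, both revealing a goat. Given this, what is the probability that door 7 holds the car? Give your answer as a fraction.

Condition on the true location of the car.
If it is behind any of doors 1, 4, 5, 6, 7, and 8 (prior 1/9 each): the host has 21 equally likely choices, so probability 1/21; weight (1/9)·(1/21) = 1/189 each.
If it is behind either of doors 2 and 9 (prior 1/9 each): that door was opened and seen not to hold the prize — ruled out; weight (1/9)·0 = 0 each.
If it is behind door 3 (prior 1/9): the host has 28 equally likely choices, so probability 1/28; weight (1/9)·(1/28) = 1/252.
The weights sum to 1/28.
So P(the car behind door 7 | the host opened door 2 and door 9) = (1/189) / (1/28) = 4/27.

4/27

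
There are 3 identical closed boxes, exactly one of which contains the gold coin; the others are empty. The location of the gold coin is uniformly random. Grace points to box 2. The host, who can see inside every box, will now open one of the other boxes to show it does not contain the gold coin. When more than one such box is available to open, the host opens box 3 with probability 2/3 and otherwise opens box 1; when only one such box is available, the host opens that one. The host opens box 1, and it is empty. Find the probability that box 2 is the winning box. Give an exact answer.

Apply Bayes' rule, conditioning on where the gold coin actually is.
If it is in box 1 (prior 1/3): the host opened box 1, so this case is ruled out; weight (1/3)·0 = 0.
If it is in box 2 (prior 1/3): box 3 is available but not opened, probability 1/3; weight (1/3)·(1/3) = 1/9.
If it is in box 3 (prior 1/3): only box 1 is available, probability 1; weight (1/3)·1 = 1/3.
The weights sum to 4/9.
So P(the gold coin in box 2 | the host opened box 1) = (1/9) / (4/9) = 1/4.

1/4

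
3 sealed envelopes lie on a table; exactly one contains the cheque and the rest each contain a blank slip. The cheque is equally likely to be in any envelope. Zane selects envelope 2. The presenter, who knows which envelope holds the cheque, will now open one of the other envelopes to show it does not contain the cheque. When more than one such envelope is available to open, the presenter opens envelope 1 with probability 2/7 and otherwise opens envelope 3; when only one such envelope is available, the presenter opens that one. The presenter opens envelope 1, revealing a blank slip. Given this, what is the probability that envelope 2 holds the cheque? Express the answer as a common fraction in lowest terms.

Consider each possible location of the cheque in turn.
If it is in envelope 1 (prior 1/3): the presenter opened envelope 1, so this case is ruled out; weight (1/3)·0 = 0.
If it is in envelope 2 (prior 1/3): envelope 1 is available, opened with probability 2/7; weight (1/3)·(2/7) = 2/21.
If it is in envelope 3 (prior 1/3): only envelope 1 is available, probability 1; weight (1/3)·1 = 1/3.
The weights sum to 3/7.
So P(the cheque in envelope 2 | the presenter opened envelope 1) = (2/21) / (3/7) = 2/9.

2/9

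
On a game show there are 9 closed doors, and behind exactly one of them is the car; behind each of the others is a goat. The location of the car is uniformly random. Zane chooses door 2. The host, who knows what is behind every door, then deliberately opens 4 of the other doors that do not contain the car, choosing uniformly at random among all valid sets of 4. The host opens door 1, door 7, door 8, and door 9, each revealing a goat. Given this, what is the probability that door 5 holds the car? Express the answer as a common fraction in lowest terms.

Apply Bayes' rule, conditioning on where the car actually is.
If it is behind any of doors 1, 7, 8, and 9 (prior 1/9 each): that door was opened and seen not to hold the prize — ruled out; weight (1/9)·0 = 0 each.
If it is behind door 2 (prior 1/9): the host has 70 equally likely choices, so probability 1/70; weight (1/9)·(1/70) = 1/630.
If it is behind any of doors 3, 4, 5, and 6 (prior 1/9 each): the host has 35 equally likely choices, so probability 1/35; weight (1/9)·(1/35) = 1/315 each.
The weights sum to 1/70.
So P(the car behind door 5 | the host opened door 1, door 7, door 8, and door 9) = (1/315) / (1/70) = 2/9.

2/9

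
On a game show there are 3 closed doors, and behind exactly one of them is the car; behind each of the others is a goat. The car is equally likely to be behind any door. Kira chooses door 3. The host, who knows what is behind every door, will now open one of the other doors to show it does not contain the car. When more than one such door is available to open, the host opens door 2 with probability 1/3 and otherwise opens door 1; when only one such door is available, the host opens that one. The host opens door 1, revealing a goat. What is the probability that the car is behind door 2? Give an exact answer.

Consider each possible location of the car in turn.
If it is behind door 1 (prior 1/3): the host opened door 1, so this case is ruled out; weight (1/3)·0 = 0.
If it is behind door 2 (prior 1/3): only door 1 is available, probability 1; weight (1/3)·1 = 1/3.
If it is behind door 3 (prior 1/3): door 2 is available but not opened, probability 2/3; weight (1/3)·(2/3) = 2/9.
The weights sum to 5/9.
So P(the car behind door 2 | the host opened door 1) = (1/3) / (5/9) = 3/5.

3/5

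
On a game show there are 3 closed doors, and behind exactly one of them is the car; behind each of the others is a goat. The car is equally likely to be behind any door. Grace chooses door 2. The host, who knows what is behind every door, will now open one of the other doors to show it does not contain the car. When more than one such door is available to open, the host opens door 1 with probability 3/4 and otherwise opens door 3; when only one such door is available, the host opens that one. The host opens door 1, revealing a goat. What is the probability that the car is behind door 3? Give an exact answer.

Apply Bayes' rule, conditioning on where the car actually is.
If it is behind door 1 (prior 1/3): the host opened door 1, so this case is ruled out; weight (1/3)·0 = 0.
If it is behind door 2 (prior 1/3): door 1 is available, opened with probability 3/4; weight (1/3)·(3/4) = 1/4.
If it is behind door 3 (prior 1/3): only door 1 is available, probability 1; weight (1/3)·1 = 1/3.
The weights sum to 7/12.
So P(the car behind door 3 | the host opened door 1) = (1/3) / (7/12) = 4/7.

4/7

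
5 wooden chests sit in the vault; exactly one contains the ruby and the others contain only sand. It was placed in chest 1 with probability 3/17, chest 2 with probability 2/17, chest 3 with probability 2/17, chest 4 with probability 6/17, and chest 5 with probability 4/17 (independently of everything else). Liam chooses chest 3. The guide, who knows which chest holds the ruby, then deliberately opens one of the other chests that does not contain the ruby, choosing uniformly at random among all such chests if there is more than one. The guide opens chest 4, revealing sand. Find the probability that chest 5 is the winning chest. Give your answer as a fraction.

Apply Bayes' rule, conditioning on where the ruby actually is.
If it is in chest 1 (prior 3/17): the guide has 3 equally likely choices, so probability 1/3; weight (3/17)·(1/3) = 1/17.
If it is in chest 2 (prior 2/17): the guide has 3 equally likely choices, so probability 1/3; weight (2/17)·(1/3) = 2/51.
If it is in chest 3 (prior 2/17): the guide has 4 equally likely choices, so probability 1/4; weight (2/17)·(1/4) = 1/34.
If it is in chest 4 (prior 6/17): the guide opened chest 4, so this case is ruled out; weight (6/17)·0 = 0.
If it is in chest 5 (prior 4/17): the guide has 3 equally likely choices, so probability 1/3; weight (4/17)·(1/3) = 4/51.
The weights sum to 7/34.
So P(the ruby in chest 5 | the guide opened chest 4) = (4/51) / (7/34) = 8/21.

8/21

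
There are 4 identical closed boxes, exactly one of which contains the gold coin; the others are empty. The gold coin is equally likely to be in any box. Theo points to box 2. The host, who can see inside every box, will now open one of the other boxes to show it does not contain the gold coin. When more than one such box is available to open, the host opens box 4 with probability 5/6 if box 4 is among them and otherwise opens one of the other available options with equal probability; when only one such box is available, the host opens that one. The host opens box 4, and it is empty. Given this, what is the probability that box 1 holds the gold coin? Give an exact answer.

Condition on the true location of the gold coin.
If it is in any of boxes 1, 2, and 3 (prior 1/4 each): box 4 is available, opened with probability 5/6; weight (1/4)·(5/6) = 5/24 each.
If it is in box 4 (prior 1/4): the host opened box 4, so this case is ruled out; weight (1/4)·0 = 0.
The weights sum to 5/8.
So P(the gold coin in box 1 | the host opened box 4) = (5/24) / (5/8) = 1/3.

1/3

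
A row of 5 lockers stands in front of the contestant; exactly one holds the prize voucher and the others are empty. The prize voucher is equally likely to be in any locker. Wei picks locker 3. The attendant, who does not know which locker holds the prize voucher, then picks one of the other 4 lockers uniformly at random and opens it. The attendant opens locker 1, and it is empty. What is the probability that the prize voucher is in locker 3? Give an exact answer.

1/4

Condition on the true location of the prize voucher.
If it is in locker 1 (prior 1/5): the attendant opened locker 1, so this case is ruled out; weight (1/5)·0 = 0.
If it is in any of lockers 2, 3, 4, and 5 (prior 1/5 each): the attendant picks locker 1 with probability 1/4 regardless, and it is not the prize; weight (1/5)·(1/4) = 1/20 each.
The weights sum to 1/5.
So P(the prize voucher in locker 3 | the attendant opened locker 1) = (1/20) / (1/5) = 1/4.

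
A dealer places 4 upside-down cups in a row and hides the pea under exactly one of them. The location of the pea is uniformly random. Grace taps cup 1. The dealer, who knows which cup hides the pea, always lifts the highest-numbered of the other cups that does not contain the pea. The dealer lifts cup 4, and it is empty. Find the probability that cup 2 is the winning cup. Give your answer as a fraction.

1/3

Condition on the true location of the pea.
If it is under any of cups 1, 2, and 3 (prior 1/4 each): cup 4 is the highest-numbered option available, probability 1; weight (1/4)·1 = 1/4 each.
If it is under cup 4 (prior 1/4): the dealer opened cup 4, so this case is ruled out; weight (1/4)·0 = 0.
The weights sum to 3/4.
So P(the pea under cup 2 | the dealer opened cup 4) = (1/4) / (3/4) = 1/3.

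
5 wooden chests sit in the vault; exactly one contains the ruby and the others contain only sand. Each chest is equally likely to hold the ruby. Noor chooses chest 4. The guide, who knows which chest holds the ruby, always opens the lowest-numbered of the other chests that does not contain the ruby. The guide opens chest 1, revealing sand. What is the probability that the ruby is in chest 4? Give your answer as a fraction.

1/4

Apply Bayes' rule, conditioning on where the ruby actually is.
If it is in chest 1 (prior 1/5): the guide opened chest 1, so this case is ruled out; weight (1/5)·0 = 0.
If it is in any of chests 2, 3, 4, and 5 (prior 1/5 each): chest 1 is the lowest-numbered option available, probability 1; weight (1/5)·1 = 1/5 each.
The weights sum to 4/5.
So P(the ruby in chest 4 | the guide opened chest 1) = (1/5) / (4/5) = 1/4.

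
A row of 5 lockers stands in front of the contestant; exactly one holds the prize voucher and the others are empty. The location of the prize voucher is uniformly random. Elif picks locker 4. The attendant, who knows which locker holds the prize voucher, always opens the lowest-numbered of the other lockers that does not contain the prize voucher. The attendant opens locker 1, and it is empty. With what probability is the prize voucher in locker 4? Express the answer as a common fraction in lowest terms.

1/4

Condition on the true location of the prize voucher.
If it is in locker 1 (prior 1/5): the attendant opened locker 1, so this case is ruled out; weight (1/5)·0 = 0.
If it is in any of lockers 2, 3, 4, and 5 (prior 1/5 each): locker 1 is the lowest-numbered option available, probability 1; weight (1/5)·1 = 1/5 each.
The weights sum to 4/5.
So P(the prize voucher in locker 4 | the attendant opened locker 1) = (1/5) / (4/5) = 1/4.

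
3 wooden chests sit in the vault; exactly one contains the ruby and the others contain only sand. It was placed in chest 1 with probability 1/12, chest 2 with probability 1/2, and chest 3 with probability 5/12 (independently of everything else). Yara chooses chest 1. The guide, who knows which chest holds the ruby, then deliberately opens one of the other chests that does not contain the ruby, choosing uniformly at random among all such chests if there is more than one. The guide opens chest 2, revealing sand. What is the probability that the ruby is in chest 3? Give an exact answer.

10/11

Condition on the true location of the ruby.
If it is in chest 1 (prior 1/12): the guide has 2 equally likely choices, so probability 1/2; weight (1/12)·(1/2) = 1/24.
If it is in chest 2 (prior 1/2): the guide opened chest 2, so this case is ruled out; weight (1/2)·0 = 0.
If it is in chest 3 (prior 5/12): the guide has no choice, probability 1; weight (5/12)·1 = 5/12.
The weights sum to 11/24.
So P(the ruby in chest 3 | the guide opened chest 2) = (5/12) / (11/24) = 10/11.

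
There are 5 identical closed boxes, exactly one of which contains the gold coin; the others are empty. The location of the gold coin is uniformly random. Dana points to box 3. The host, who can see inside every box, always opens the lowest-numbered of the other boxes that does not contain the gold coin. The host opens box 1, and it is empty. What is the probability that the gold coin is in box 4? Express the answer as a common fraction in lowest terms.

Condition on the true location of the gold coin.
If it is in box 1 (prior 1/5): the host opened box 1, so this case is ruled out; weight (1/5)·0 = 0.
If it is in any of boxes 2, 3, 4, and 5 (prior 1/5 each): box 1 is the lowest-numbered option available, probability 1; weight (1/5)·1 = 1/5 each.
The weights sum to 4/5.
So P(the gold coin in box 4 | the host opened box 1) = (1/5) / (4/5) = 1/4.

1/4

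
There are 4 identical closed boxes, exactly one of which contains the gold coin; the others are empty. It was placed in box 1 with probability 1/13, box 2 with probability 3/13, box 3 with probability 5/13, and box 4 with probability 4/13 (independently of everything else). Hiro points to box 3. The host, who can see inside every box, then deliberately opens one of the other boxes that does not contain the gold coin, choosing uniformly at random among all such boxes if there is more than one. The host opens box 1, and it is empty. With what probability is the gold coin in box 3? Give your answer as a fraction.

Consider each possible location of the gold coin in turn.
If it is in box 1 (prior 1/13): the host opened box 1, so this case is ruled out; weight (1/13)·0 = 0.
If it is in box 2 (prior 3/13): the host has 2 equally likely choices, so probability 1/2; weight (3/13)·(1/2) = 3/26.
If it is in box 3 (prior 5/13): the host has 3 equally likely choices, so probability 1/3; weight (5/13)·(1/3) = 5/39.
If it is in box 4 (prior 4/13): the host has 2 equally likely choices, so probability 1/2; weight (4/13)·(1/2) = 2/13.
The weights sum to 31/78.
So P(the gold coin in box 3 | the host opened box 1) = (5/39) / (31/78) = 10/31.

10/31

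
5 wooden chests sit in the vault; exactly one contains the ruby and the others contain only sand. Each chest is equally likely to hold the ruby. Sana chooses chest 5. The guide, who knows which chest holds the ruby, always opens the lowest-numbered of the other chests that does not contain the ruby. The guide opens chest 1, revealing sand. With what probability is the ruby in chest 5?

1/4

Condition on the true location of the ruby.
If it is in chest 1 (prior 1/5): the guide opened chest 1, so this case is ruled out; weight (1/5)·0 = 0.
If it is in any of chests 2, 3, 4, and 5 (prior 1/5 each): chest 1 is the lowest-numbered option available, probability 1; weight (1/5)·1 = 1/5 each.
The weights sum to 4/5.
So P(the ruby in chest 5 | the guide opened chest 1) = (1/5) / (4/5) = 1/4.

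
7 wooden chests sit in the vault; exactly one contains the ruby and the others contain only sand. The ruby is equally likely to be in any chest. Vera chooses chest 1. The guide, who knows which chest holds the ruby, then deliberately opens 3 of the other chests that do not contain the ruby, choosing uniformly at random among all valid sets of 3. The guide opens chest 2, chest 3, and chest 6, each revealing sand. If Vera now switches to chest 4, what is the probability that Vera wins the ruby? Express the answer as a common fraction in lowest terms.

2/7

Apply Bayes' rule, conditioning on where the ruby actually is.
If it is in chest 1 (prior 1/7): the guide has 20 equally likely choices, so probability 1/20; weight (1/7)·(1/20) = 1/140.
If it is in any of chests 2, 3, and 6 (prior 1/7 each): that chest was opened and seen not to hold the prize — ruled out; weight (1/7)·0 = 0 each.
If it is in any of chests 4, 5, and 7 (prior 1/7 each): the guide has 10 equally likely choices, so probability 1/10; weight (1/7)·(1/10) = 1/70 each.
The weights sum to 1/20.
So P(the ruby in chest 4 | the guide opened chest 2, chest 3, and chest 6) = (1/70) / (1/20) = 2/7.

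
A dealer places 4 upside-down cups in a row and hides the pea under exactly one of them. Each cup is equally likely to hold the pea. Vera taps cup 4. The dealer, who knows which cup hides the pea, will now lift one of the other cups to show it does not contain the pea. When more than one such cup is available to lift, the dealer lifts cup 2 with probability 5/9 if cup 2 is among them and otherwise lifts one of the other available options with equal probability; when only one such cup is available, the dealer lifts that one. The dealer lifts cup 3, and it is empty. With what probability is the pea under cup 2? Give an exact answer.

3/7

Apply Bayes' rule, conditioning on where the pea actually is.
If it is under cup 1 (prior 1/4): cup 2 is available but not opened, probability 4/9; weight (1/4)·(4/9) = 1/9.
If it is under cup 2 (prior 1/4): cup 2 holds the prize so is unavailable; the dealer chooses uniformly among the 2 others, probability 1/2; weight (1/4)·(1/2) = 1/8.
If it is under cup 3 (prior 1/4): the dealer opened cup 3, so this case is ruled out; weight (1/4)·0 = 0.
If it is under cup 4 (prior 1/4): cup 2 is available but not opened; cup 3 gets probability (1 − 5/9)/2 = 2/9; weight (1/4)·(2/9) = 1/18.
The weights sum to 7/24.
So P(the pea under cup 2 | the dealer opened cup 3) = (1/8) / (7/24) = 3/7.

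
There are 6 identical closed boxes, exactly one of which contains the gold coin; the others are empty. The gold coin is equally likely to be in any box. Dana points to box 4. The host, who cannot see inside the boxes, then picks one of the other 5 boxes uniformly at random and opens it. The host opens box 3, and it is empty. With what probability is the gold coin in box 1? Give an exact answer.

Because the host chose which box to open without knowing where the gold coin is, the choice is independent of the prize location. Learning that box 3 does not hold the gold coin simply rules out that one location and leaves the remaining 5 boxes still equally likely by symmetry.
So P(the gold coin in box 1) = 1/5.

1/5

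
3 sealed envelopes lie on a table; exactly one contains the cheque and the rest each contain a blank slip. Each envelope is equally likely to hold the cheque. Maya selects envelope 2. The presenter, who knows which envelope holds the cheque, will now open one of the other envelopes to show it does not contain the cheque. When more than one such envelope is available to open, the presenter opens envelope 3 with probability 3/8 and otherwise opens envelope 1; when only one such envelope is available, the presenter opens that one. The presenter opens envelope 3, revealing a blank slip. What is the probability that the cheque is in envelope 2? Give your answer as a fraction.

3/11

Consider each possible location of the cheque in turn.
If it is in envelope 1 (prior 1/3): only envelope 3 is available, probability 1; weight (1/3)·1 = 1/3.
If it is in envelope 2 (prior 1/3): envelope 3 is available, opened with probability 3/8; weight (1/3)·(3/8) = 1/8.
If it is in envelope 3 (prior 1/3): the presenter opened envelope 3, so this case is ruled out; weight (1/3)·0 = 0.
The weights sum to 11/24.
So P(the cheque in envelope 2 | the presenter opened envelope 3) = (1/8) / (11/24) = 3/11.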